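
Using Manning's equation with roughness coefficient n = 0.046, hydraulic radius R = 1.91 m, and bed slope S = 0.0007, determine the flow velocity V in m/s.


Manning's equation gives V = (1/n) * R^(2/3) * S^(1/2).
First, compute R^(2/3) = 1.91^(2/3) = 1.5394.
Next, S^(1/2) = 0.0007^(1/2) = 0.026458.
Then 1/n = 1/0.046 = 21.74.
V = 21.74 * 1.5394 * 0.026458 = 0.8854 m/s.

0.8854


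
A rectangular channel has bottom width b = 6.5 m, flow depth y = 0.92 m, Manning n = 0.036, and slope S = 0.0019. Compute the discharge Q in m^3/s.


For a rectangular channel, the cross-sectional area A = b * y = 6.5 * 0.92 = 5.98 m^2.
The wetted perimeter P = b + 2y = 6.5 + 2*0.92 = 8.34 m.
Hydraulic radius R = A/P = 5.98/8.34 = 0.717 m.
Velocity V = (1/n)*R^(2/3)*S^(1/2) = (1/0.036)*0.717^(2/3)*0.0019^(1/2) = 0.97 m/s.
Discharge Q = A * V = 5.98 * 0.97 = 5.801 m^3/s.

5.801


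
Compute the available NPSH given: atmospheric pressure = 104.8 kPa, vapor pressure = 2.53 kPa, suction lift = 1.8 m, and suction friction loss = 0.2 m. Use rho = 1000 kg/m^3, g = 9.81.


NPSHa = p_atm/(rho*g) - z_s - hf_s - p_vap/(rho*g).
p_atm/(rho*g) = 104.8*1000 / (1000*9.81) = 10.683 m.
p_vap/(rho*g) = 2.53*1000 / (1000*9.81) = 0.258 m.
NPSHa = 10.683 - 1.8 - 0.2 - 0.258
      = 8.43 m.

8.43


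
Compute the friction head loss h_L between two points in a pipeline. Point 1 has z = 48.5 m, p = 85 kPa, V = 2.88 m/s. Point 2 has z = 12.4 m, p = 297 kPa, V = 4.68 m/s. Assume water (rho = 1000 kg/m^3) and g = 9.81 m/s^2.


Total head at each section: H = z + p/(rho*g) + V^2/(2g).
H1 = 48.5 + 85*1000/(1000*9.81) + 2.88^2/(2*9.81)
   = 48.5 + 8.665 + 0.4228
   = 57.587 m.
H2 = 12.4 + 297*1000/(1000*9.81) + 4.68^2/(2*9.81)
   = 12.4 + 30.275 + 1.1163
   = 43.792 m.
h_L = H1 - H2 = 57.587 - 43.792 = 13.796 m.

13.796


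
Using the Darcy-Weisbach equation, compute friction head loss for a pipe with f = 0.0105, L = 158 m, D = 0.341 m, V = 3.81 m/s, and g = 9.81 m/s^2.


Darcy-Weisbach equation: h_f = f * (L/D) * V^2/(2g).
f * L/D = 0.0105 * 158/0.341 = 4.8651.
V^2/(2g) = 3.81^2 / (2*9.81) = 14.5161 / 19.62 = 0.7399 m.
h_f = 4.8651 * 0.7399 = 3.6 m.

3.6


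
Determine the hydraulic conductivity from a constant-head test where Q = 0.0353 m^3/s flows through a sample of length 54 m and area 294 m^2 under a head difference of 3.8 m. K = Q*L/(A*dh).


From K = Q*L / (A*dh):
Numerator: Q*L = 0.0353 * 54 = 1.9062.
Denominator: A*dh = 294 * 3.8 = 1117.2.
K = 1.9062 / 1117.2 = 0.001706 m/s.

0.001706


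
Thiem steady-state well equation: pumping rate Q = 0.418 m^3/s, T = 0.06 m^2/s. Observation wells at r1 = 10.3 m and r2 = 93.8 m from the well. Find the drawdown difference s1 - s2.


Thiem equation: s1 - s2 = Q/(2*pi*T) * ln(r2/r1).
ln(r2/r1) = ln(93.8/10.3) = 2.209.
Q/(2*pi*T) = 0.418 / (2*pi*0.06) = 0.418 / 0.377 = 1.1088.
s1 - s2 = 1.1088 * 2.209 = 2.4493 m.

2.4493


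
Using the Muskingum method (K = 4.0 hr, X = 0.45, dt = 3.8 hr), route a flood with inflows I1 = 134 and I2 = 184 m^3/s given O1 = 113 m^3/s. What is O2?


Muskingum coefficients:
denom = 2*K*(1-X) + dt = 2*4.0*(1-0.45) + 3.8 = 8.2.
C0 = (dt - 2*K*X)/denom = (3.8 - 2*4.0*0.45)/8.2 = 0.0244.
C1 = (dt + 2*K*X)/denom = (3.8 + 2*4.0*0.45)/8.2 = 0.9024.
C2 = (2*K*(1-X) - dt)/denom = 0.0732.
O2 = C0*I2 + C1*I1 + C2*O1
   = 0.0244*184 + 0.9024*134 + 0.0732*113
   = 133.68 m^3/s.

133.68


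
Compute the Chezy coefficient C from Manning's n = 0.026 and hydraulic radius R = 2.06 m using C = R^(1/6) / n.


The Chezy coefficient relates to Manning's n through C = R^(1/6) / n.
R^(1/6) = 2.06^(1/6) = 1.128005.
C = 1.128005 / 0.026 = 43.38 m^(1/2)/s.

43.38


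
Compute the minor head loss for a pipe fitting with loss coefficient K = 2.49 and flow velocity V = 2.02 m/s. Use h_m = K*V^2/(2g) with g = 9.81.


Minor loss formula: h_m = K * V^2/(2g).
V^2 = 2.02^2 = 4.0804.
V^2/(2g) = 4.0804 / 19.62 = 0.208 m.
h_m = 2.49 * 0.208 = 0.5178 m.

0.5178


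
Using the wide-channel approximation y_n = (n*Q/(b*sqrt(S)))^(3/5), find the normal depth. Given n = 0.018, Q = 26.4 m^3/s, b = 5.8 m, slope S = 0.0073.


We use the wide-channel approximation y_n = (n*Q/(b*sqrt(S)))^(3/5).
sqrt(S) = sqrt(0.0073) = 0.08544.
Numerator: n*Q = 0.018 * 26.4 = 0.4752.
Denominator: b*sqrt(S) = 5.8 * 0.08544 = 0.495552.
arg = 0.9589.
y_n = 0.9589^(3/5) = 0.9752 m.

0.9752


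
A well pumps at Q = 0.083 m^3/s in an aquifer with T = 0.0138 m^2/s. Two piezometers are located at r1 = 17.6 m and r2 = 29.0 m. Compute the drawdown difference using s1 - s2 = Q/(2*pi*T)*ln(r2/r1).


Thiem equation: s1 - s2 = Q/(2*pi*T) * ln(r2/r1).
ln(r2/r1) = ln(29.0/17.6) = 0.4994.
Q/(2*pi*T) = 0.083 / (2*pi*0.0138) = 0.083 / 0.0867 = 0.9572.
s1 - s2 = 0.9572 * 0.4994 = 0.478 m.

0.478


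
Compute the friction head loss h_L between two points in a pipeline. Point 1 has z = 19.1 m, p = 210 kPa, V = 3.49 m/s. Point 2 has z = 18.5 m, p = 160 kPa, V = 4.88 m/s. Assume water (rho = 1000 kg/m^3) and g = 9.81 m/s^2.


Total head at each section: H = z + p/(rho*g) + V^2/(2g).
H1 = 19.1 + 210*1000/(1000*9.81) + 3.49^2/(2*9.81)
   = 19.1 + 21.407 + 0.6208
   = 41.128 m.
H2 = 18.5 + 160*1000/(1000*9.81) + 4.88^2/(2*9.81)
   = 18.5 + 16.31 + 1.2138
   = 36.024 m.
h_L = H1 - H2 = 41.128 - 36.024 = 5.104 m.

5.104


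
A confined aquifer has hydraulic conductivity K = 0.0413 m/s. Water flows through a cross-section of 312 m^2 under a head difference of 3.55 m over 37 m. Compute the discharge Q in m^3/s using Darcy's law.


Darcy's law: Q = K * A * i, where i = dh/L.
Hydraulic gradient i = 3.55 / 37 = 0.095946.
Q = 0.0413 * 312 * 0.095946
  = 1.2363 m^3/s.

1.2363


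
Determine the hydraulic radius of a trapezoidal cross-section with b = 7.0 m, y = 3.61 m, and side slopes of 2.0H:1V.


For a trapezoidal section with side slope z:
A = (b + z*y)*y = (7.0 + 2.0*3.61)*3.61 = 51.334 m^2.
P = b + 2*y*sqrt(1 + z^2) = 7.0 + 2*3.61*sqrt(1 + 2.0^2) = 23.144 m.
R = A/P = 51.334 / 23.144 = 2.218 m.

2.218


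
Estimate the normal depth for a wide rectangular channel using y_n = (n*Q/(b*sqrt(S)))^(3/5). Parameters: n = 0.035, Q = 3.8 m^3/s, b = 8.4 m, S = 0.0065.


We use the wide-channel approximation y_n = (n*Q/(b*sqrt(S)))^(3/5).
sqrt(S) = sqrt(0.0065) = 0.080623.
Numerator: n*Q = 0.035 * 3.8 = 0.133.
Denominator: b*sqrt(S) = 8.4 * 0.080623 = 0.677233.
arg = 0.1964.
y_n = 0.1964^(3/5) = 0.3766 m.

0.3766


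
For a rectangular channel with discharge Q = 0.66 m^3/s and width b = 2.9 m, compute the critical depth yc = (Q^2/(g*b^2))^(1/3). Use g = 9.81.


Using yc = (Q^2 / (g * b^2))^(1/3):
Q^2 = 0.66^2 = 0.44.
g * b^2 = 9.81 * 2.9^2 = 9.81 * 8.41 = 82.5.
Q^2 / (g*b^2) = 0.44 / 82.5 = 0.0053.
yc = 0.0053^(1/3) = 0.1741 m.

0.1741


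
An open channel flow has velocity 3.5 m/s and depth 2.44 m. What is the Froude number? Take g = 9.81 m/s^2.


The Froude number is defined as Fr = V / sqrt(g*y).
g*y = 9.81 * 2.44 = 23.9364.
sqrt(g*y) = sqrt(23.9364) = 4.8925.
Fr = 3.5 / 4.8925 = 0.7154.

0.7154


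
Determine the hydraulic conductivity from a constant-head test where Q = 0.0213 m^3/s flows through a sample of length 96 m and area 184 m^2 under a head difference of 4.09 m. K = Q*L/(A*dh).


From K = Q*L / (A*dh):
Numerator: Q*L = 0.0213 * 96 = 2.0448.
Denominator: A*dh = 184 * 4.09 = 752.56.
K = 2.0448 / 752.56 = 0.002717 m/s.

0.002717


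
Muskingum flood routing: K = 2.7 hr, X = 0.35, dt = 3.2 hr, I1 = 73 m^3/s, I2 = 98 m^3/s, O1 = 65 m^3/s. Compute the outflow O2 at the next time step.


Muskingum coefficients:
denom = 2*K*(1-X) + dt = 2*2.7*(1-0.35) + 3.2 = 6.71.
C0 = (dt - 2*K*X)/denom = (3.2 - 2*2.7*0.35)/6.71 = 0.1952.
C1 = (dt + 2*K*X)/denom = (3.2 + 2*2.7*0.35)/6.71 = 0.7586.
C2 = (2*K*(1-X) - dt)/denom = 0.0462.
O2 = C0*I2 + C1*I1 + C2*O1
   = 0.1952*98 + 0.7586*73 + 0.0462*65
   = 77.51 m^3/s.

77.51


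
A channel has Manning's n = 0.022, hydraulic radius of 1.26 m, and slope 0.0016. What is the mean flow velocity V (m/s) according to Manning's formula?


Manning's equation gives V = (1/n) * R^(2/3) * S^(1/2).
First, compute R^(2/3) = 1.26^(2/3) = 1.1666.
Next, S^(1/2) = 0.0016^(1/2) = 0.04.
Then 1/n = 1/0.022 = 45.45.
V = 45.45 * 1.1666 * 0.04 = 2.1211 m/s.

2.1211


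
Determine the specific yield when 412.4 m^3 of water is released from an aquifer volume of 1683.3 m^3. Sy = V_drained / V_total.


Specific yield Sy = Volume drained / Total volume.
Sy = 412.4 / 1683.3
   = 0.245.

0.245


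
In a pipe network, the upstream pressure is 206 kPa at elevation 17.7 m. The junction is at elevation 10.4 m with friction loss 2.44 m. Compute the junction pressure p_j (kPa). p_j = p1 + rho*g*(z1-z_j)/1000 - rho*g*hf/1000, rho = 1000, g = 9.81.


Junction pressure: p_j = p1 + rho*g*(z1 - z_j)/1000 - rho*g*hf/1000.
Elevation term = 1000*9.81*(17.7 - 10.4)/1000 = 71.613 kPa.
Friction term = 1000*9.81*2.44/1000 = 23.936 kPa.
p_j = 206 + 71.613 - 23.936 = 253.68 kPa.

253.68


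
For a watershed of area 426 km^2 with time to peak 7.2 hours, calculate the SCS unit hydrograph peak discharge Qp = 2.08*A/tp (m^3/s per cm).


SCS formula: Qp = 2.08 * A / tp.
Qp = 2.08 * 426 / 7.2
   = 886.08 / 7.2
   = 123.07 m^3/s per cm.

123.07


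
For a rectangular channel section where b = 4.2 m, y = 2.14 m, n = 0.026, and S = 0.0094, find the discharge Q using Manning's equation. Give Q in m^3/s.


For a rectangular channel, the cross-sectional area A = b * y = 4.2 * 2.14 = 8.99 m^2.
The wetted perimeter P = b + 2y = 4.2 + 2*2.14 = 8.48 m.
Hydraulic radius R = A/P = 8.99/8.48 = 1.0599 m.
Velocity V = (1/n)*R^(2/3)*S^(1/2) = (1/0.026)*1.0599^(2/3)*0.0094^(1/2) = 3.8765 m/s.
Discharge Q = A * V = 8.99 * 3.8765 = 34.842 m^3/s.

34.842


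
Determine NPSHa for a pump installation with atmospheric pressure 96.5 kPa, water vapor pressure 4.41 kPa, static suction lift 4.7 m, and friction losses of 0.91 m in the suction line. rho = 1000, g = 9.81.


NPSHa = p_atm/(rho*g) - z_s - hf_s - p_vap/(rho*g).
p_atm/(rho*g) = 96.5*1000 / (1000*9.81) = 9.837 m.
p_vap/(rho*g) = 4.41*1000 / (1000*9.81) = 0.45 m.
NPSHa = 9.837 - 4.7 - 0.91 - 0.45
      = 3.78 m.

3.78


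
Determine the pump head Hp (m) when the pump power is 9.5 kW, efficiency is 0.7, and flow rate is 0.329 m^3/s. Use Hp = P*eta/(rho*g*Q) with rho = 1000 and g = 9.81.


Pump head formula: Hp = P * eta / (rho * g * Q).
Numerator: P * eta = 9.5 * 1000 * 0.7 = 6650.0 W.
Denominator: rho * g * Q = 1000 * 9.81 * 0.329 = 3227.49.
Hp = 6650.0 / 3227.49 = 2.06 m.

2.06


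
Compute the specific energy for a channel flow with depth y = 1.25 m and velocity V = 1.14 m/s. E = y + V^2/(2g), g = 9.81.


Specific energy E = y + V^2/(2g).
Velocity head = V^2/(2g) = 1.14^2 / (2*9.81) = 1.2996 / 19.62 = 0.0662 m.
E = 1.25 + 0.0662 = 1.3162 m.

1.3162


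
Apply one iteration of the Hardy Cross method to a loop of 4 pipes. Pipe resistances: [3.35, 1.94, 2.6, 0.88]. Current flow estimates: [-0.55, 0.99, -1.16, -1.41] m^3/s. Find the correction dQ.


Numerator terms (r*Q*|Q|): 3.35*-0.55*|-0.55| = -1.0134; 1.94*0.99*|0.99| = 1.9014; 2.6*-1.16*|-1.16| = -3.4986; 0.88*-1.41*|-1.41| = -1.7495.
Sum of numerator = -4.3601.
Denominator terms (r*|Q|): 3.35*|-0.55| = 1.8425; 1.94*|0.99| = 1.9206; 2.6*|-1.16| = 3.016; 0.88*|-1.41| = 1.2408.
2 * sum of denominator = 2 * 8.0199 = 16.0398.
dQ = --4.3601 / 16.0398 = 0.2718 m^3/s.

0.2718


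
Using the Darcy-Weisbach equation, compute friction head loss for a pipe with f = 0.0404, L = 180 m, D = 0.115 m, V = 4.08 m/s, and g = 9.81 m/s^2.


Darcy-Weisbach equation: h_f = f * (L/D) * V^2/(2g).
f * L/D = 0.0404 * 180/0.115 = 63.2348.
V^2/(2g) = 4.08^2 / (2*9.81) = 16.6464 / 19.62 = 0.8484 m.
h_f = 63.2348 * 0.8484 = 53.651 m.

53.651


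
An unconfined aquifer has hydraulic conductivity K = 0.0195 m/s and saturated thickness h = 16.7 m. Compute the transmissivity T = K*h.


Transmissivity is defined as T = K * h.
T = 0.0195 * 16.7
  = 0.3256 m^2/s.

0.3256


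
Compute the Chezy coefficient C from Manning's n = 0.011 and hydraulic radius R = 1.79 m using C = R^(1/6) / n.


The Chezy coefficient relates to Manning's n through C = R^(1/6) / n.
R^(1/6) = 1.79^(1/6) = 1.1019.
C = 1.1019 / 0.011 = 100.17 m^(1/2)/s.

100.17


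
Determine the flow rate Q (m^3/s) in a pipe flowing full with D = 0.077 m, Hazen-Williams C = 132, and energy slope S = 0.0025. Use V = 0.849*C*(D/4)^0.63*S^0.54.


For a full circular pipe, R = D/4 = 0.077/4 = 0.0192 m.
V = 0.849 * 132 * 0.0192^0.63 * 0.0025^0.54
  = 0.849 * 132 * 0.083022 * 0.039345
  = 0.3661 m/s.
Pipe area A = pi*D^2/4 = pi*0.077^2/4 = 0.0047 m^2.
Q = A * V = 0.0047 * 0.3661 = 0.0017 m^3/s.

0.0017


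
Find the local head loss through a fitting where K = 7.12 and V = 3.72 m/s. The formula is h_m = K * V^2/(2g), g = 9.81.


Minor loss formula: h_m = K * V^2/(2g).
V^2 = 3.72^2 = 13.8384.
V^2/(2g) = 13.8384 / 19.62 = 0.7053 m.
h_m = 7.12 * 0.7053 = 5.0219 m.

5.0219


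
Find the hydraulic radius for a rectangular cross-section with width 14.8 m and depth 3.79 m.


For a rectangular section:
Flow area A = b * y = 14.8 * 3.79 = 56.09 m^2.
Wetted perimeter P = b + 2y = 14.8 + 2*3.79 = 22.38 m.
Hydraulic radius R = A/P = 56.09 / 22.38 = 2.5063 m.

2.5063


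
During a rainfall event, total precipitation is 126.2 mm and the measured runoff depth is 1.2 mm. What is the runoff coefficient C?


The runoff coefficient C = runoff depth / rainfall depth.
C = 1.2 / 126.2
  = 0.0095.

0.0095


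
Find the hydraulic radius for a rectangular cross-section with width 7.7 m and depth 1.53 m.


For a rectangular section:
Flow area A = b * y = 7.7 * 1.53 = 11.78 m^2.
Wetted perimeter P = b + 2y = 7.7 + 2*1.53 = 10.76 m.
Hydraulic radius R = A/P = 11.78 / 10.76 = 1.0949 m.

1.0949


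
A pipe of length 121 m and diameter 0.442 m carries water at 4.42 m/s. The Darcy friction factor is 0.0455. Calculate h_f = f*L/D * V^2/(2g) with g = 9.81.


Darcy-Weisbach equation: h_f = f * (L/D) * V^2/(2g).
f * L/D = 0.0455 * 121/0.442 = 12.4559.
V^2/(2g) = 4.42^2 / (2*9.81) = 19.5364 / 19.62 = 0.9957 m.
h_f = 12.4559 * 0.9957 = 12.403 m.

12.403


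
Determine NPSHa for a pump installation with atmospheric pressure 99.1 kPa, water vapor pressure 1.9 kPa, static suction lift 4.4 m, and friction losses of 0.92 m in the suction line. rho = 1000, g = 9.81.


NPSHa = p_atm/(rho*g) - z_s - hf_s - p_vap/(rho*g).
p_atm/(rho*g) = 99.1*1000 / (1000*9.81) = 10.102 m.
p_vap/(rho*g) = 1.9*1000 / (1000*9.81) = 0.194 m.
NPSHa = 10.102 - 4.4 - 0.92 - 0.194
      = 4.59 m.

4.59


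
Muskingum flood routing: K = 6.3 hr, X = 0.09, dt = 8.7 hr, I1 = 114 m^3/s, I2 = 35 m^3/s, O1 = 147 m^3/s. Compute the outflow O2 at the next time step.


Muskingum coefficients:
denom = 2*K*(1-X) + dt = 2*6.3*(1-0.09) + 8.7 = 20.166.
C0 = (dt - 2*K*X)/denom = (8.7 - 2*6.3*0.09)/20.166 = 0.3752.
C1 = (dt + 2*K*X)/denom = (8.7 + 2*6.3*0.09)/20.166 = 0.4877.
C2 = (2*K*(1-X) - dt)/denom = 0.1372.
O2 = C0*I2 + C1*I1 + C2*O1
   = 0.3752*35 + 0.4877*114 + 0.1372*147
   = 88.89 m^3/s.

88.89


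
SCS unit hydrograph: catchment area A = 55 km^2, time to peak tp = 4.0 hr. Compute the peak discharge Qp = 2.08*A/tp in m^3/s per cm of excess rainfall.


SCS formula: Qp = 2.08 * A / tp.
Qp = 2.08 * 55 / 4.0
   = 114.4 / 4.0
   = 28.6 m^3/s per cm.

28.6


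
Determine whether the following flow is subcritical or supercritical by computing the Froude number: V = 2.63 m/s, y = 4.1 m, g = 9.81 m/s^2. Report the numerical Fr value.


The Froude number is defined as Fr = V / sqrt(g*y).
g*y = 9.81 * 4.1 = 40.221.
sqrt(g*y) = sqrt(40.221) = 6.342.
Fr = 2.63 / 6.342 = 0.4147.
Since Fr < 1, the flow is subcritical.

0.4147


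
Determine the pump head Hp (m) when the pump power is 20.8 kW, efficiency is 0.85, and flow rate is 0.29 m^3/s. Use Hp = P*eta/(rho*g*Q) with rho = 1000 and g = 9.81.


Pump head formula: Hp = P * eta / (rho * g * Q).
Numerator: P * eta = 20.8 * 1000 * 0.85 = 17680.0 W.
Denominator: rho * g * Q = 1000 * 9.81 * 0.29 = 2844.9.
Hp = 17680.0 / 2844.9 = 6.21 m.

6.21


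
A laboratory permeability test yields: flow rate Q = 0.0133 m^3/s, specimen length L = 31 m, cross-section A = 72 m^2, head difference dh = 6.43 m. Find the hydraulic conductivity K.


From K = Q*L / (A*dh):
Numerator: Q*L = 0.0133 * 31 = 0.4123.
Denominator: A*dh = 72 * 6.43 = 462.96.
K = 0.4123 / 462.96 = 0.000891 m/s.

0.000891


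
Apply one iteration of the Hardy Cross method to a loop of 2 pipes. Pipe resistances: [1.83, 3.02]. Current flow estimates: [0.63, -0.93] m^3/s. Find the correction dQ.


Numerator terms (r*Q*|Q|): 1.83*0.63*|0.63| = 0.7263; 3.02*-0.93*|-0.93| = -2.612.
Sum of numerator = -1.8857.
Denominator terms (r*|Q|): 1.83*|0.63| = 1.1529; 3.02*|-0.93| = 2.8086.
2 * sum of denominator = 2 * 3.9615 = 7.923.
dQ = --1.8857 / 7.923 = 0.238 m^3/s.

0.238


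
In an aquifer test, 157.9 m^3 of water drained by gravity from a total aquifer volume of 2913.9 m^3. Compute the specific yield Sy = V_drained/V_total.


Specific yield Sy = Volume drained / Total volume.
Sy = 157.9 / 2913.9
   = 0.0542.

0.0542


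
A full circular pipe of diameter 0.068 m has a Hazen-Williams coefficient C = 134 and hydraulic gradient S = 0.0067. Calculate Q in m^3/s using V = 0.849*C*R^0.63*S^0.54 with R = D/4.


For a full circular pipe, R = D/4 = 0.068/4 = 0.017 m.
V = 0.849 * 134 * 0.017^0.63 * 0.0067^0.54
  = 0.849 * 134 * 0.076768 * 0.067001
  = 0.5852 m/s.
Pipe area A = pi*D^2/4 = pi*0.068^2/4 = 0.0036 m^2.
Q = A * V = 0.0036 * 0.5852 = 0.0021 m^3/s.

0.0021


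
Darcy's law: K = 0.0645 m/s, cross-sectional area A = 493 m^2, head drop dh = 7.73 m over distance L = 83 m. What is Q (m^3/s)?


Darcy's law: Q = K * A * i, where i = dh/L.
Hydraulic gradient i = 7.73 / 83 = 0.093133.
Q = 0.0645 * 493 * 0.093133
  = 2.9615 m^3/s.

2.9615


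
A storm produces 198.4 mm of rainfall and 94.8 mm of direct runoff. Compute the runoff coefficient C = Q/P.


The runoff coefficient C = runoff depth / rainfall depth.
C = 94.8 / 198.4
  = 0.4778.

0.4778


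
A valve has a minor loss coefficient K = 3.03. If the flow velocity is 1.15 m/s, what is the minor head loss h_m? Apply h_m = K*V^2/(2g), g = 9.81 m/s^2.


Minor loss formula: h_m = K * V^2/(2g).
V^2 = 1.15^2 = 1.3225.
V^2/(2g) = 1.3225 / 19.62 = 0.0674 m.
h_m = 3.03 * 0.0674 = 0.2042 m.

0.2042


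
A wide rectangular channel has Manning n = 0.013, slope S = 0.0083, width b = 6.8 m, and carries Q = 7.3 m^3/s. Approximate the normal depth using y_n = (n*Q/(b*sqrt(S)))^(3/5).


We use the wide-channel approximation y_n = (n*Q/(b*sqrt(S)))^(3/5).
sqrt(S) = sqrt(0.0083) = 0.091104.
Numerator: n*Q = 0.013 * 7.3 = 0.0949.
Denominator: b*sqrt(S) = 6.8 * 0.091104 = 0.619507.
arg = 0.1532.
y_n = 0.1532^(3/5) = 0.3244 m.

0.3244


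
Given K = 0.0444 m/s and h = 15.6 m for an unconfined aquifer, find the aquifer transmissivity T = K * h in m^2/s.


Transmissivity is defined as T = K * h.
T = 0.0444 * 15.6
  = 0.6926 m^2/s.

0.6926


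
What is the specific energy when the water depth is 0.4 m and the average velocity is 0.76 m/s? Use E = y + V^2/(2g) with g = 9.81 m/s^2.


Specific energy E = y + V^2/(2g).
Velocity head = V^2/(2g) = 0.76^2 / (2*9.81) = 0.5776 / 19.62 = 0.0294 m.
E = 0.4 + 0.0294 = 0.4294 m.

0.4294


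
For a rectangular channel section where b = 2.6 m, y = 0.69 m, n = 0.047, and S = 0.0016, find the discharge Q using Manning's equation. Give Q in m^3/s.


For a rectangular channel, the cross-sectional area A = b * y = 2.6 * 0.69 = 1.79 m^2.
The wetted perimeter P = b + 2y = 2.6 + 2*0.69 = 3.98 m.
Hydraulic radius R = A/P = 1.79/3.98 = 0.4508 m.
Velocity V = (1/n)*R^(2/3)*S^(1/2) = (1/0.047)*0.4508^(2/3)*0.0016^(1/2) = 0.5003 m/s.
Discharge Q = A * V = 1.79 * 0.5003 = 0.898 m^3/s.

0.898


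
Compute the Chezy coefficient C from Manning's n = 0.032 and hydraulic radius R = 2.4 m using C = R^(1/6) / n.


The Chezy coefficient relates to Manning's n through C = R^(1/6) / n.
R^(1/6) = 2.4^(1/6) = 1.157094.
C = 1.157094 / 0.032 = 36.16 m^(1/2)/s.

36.16


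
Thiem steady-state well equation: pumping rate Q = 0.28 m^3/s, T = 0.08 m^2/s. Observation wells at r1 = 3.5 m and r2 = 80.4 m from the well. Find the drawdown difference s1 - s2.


Thiem equation: s1 - s2 = Q/(2*pi*T) * ln(r2/r1).
ln(r2/r1) = ln(80.4/3.5) = 3.1343.
Q/(2*pi*T) = 0.28 / (2*pi*0.08) = 0.28 / 0.5027 = 0.557.
s1 - s2 = 0.557 * 3.1343 = 1.7459 m.

1.7459


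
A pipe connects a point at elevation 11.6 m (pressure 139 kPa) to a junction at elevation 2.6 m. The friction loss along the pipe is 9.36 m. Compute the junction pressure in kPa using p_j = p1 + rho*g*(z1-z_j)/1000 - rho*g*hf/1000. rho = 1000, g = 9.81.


Junction pressure: p_j = p1 + rho*g*(z1 - z_j)/1000 - rho*g*hf/1000.
Elevation term = 1000*9.81*(11.6 - 2.6)/1000 = 88.29 kPa.
Friction term = 1000*9.81*9.36/1000 = 91.822 kPa.
p_j = 139 + 88.29 - 91.822 = 135.47 kPa.

135.47


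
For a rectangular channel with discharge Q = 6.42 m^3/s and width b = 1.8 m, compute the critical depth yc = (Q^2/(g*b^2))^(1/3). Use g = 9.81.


Using yc = (Q^2 / (g * b^2))^(1/3):
Q^2 = 6.42^2 = 41.22.
g * b^2 = 9.81 * 1.8^2 = 9.81 * 3.24 = 31.78.
Q^2 / (g*b^2) = 41.22 / 31.78 = 1.297.
yc = 1.297^(1/3) = 1.0905 m.

1.0905


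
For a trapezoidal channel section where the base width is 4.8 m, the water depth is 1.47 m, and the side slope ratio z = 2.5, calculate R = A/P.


For a trapezoidal section with side slope z:
A = (b + z*y)*y = (4.8 + 2.5*1.47)*1.47 = 12.458 m^2.
P = b + 2*y*sqrt(1 + z^2) = 4.8 + 2*1.47*sqrt(1 + 2.5^2) = 12.716 m.
R = A/P = 12.458 / 12.716 = 0.9797 m.

0.9797


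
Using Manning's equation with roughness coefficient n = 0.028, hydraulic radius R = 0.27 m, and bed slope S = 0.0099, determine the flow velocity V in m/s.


Manning's equation gives V = (1/n) * R^(2/3) * S^(1/2).
First, compute R^(2/3) = 0.27^(2/3) = 0.4177.
Next, S^(1/2) = 0.0099^(1/2) = 0.099499.
Then 1/n = 1/0.028 = 35.71.
V = 35.71 * 0.4177 * 0.099499 = 1.4845 m/s.

1.4845


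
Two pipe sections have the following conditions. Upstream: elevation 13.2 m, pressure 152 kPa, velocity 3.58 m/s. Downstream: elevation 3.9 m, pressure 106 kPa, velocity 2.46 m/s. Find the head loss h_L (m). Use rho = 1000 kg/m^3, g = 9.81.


Total head at each section: H = z + p/(rho*g) + V^2/(2g).
H1 = 13.2 + 152*1000/(1000*9.81) + 3.58^2/(2*9.81)
   = 13.2 + 15.494 + 0.6532
   = 29.348 m.
H2 = 3.9 + 106*1000/(1000*9.81) + 2.46^2/(2*9.81)
   = 3.9 + 10.805 + 0.3084
   = 15.014 m.
h_L = H1 - H2 = 29.348 - 15.014 = 14.334 m.

14.334


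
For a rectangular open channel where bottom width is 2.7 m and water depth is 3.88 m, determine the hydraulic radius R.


For a rectangular section:
Flow area A = b * y = 2.7 * 3.88 = 10.48 m^2.
Wetted perimeter P = b + 2y = 2.7 + 2*3.88 = 10.46 m.
Hydraulic radius R = A/P = 10.48 / 10.46 = 1.0015 m.

1.0015


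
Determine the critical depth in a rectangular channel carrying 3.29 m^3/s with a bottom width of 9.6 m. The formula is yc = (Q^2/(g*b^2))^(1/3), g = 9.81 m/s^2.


Using yc = (Q^2 / (g * b^2))^(1/3):
Q^2 = 3.29^2 = 10.82.
g * b^2 = 9.81 * 9.6^2 = 9.81 * 92.16 = 904.09.
Q^2 / (g*b^2) = 10.82 / 904.09 = 0.012.
yc = 0.012^(1/3) = 0.2288 m.

0.2288


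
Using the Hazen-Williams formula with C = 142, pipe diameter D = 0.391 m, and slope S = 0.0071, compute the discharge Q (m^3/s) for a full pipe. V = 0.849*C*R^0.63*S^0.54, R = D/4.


For a full circular pipe, R = D/4 = 0.391/4 = 0.0978 m.
V = 0.849 * 142 * 0.0978^0.63 * 0.0071^0.54
  = 0.849 * 142 * 0.231086 * 0.069132
  = 1.926 m/s.
Pipe area A = pi*D^2/4 = pi*0.391^2/4 = 0.1201 m^2.
Q = A * V = 0.1201 * 1.926 = 0.2313 m^3/s.

0.2313


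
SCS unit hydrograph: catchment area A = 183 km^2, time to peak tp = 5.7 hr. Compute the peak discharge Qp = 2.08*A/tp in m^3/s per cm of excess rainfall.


SCS formula: Qp = 2.08 * A / tp.
Qp = 2.08 * 183 / 5.7
   = 380.64 / 5.7
   = 66.78 m^3/s per cm.

66.78


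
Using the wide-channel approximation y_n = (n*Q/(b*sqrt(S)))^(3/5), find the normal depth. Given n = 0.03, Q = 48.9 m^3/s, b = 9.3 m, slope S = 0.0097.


We use the wide-channel approximation y_n = (n*Q/(b*sqrt(S)))^(3/5).
sqrt(S) = sqrt(0.0097) = 0.098489.
Numerator: n*Q = 0.03 * 48.9 = 1.467.
Denominator: b*sqrt(S) = 9.3 * 0.098489 = 0.915948.
arg = 1.6016.
y_n = 1.6016^(3/5) = 1.3266 m.

1.3266


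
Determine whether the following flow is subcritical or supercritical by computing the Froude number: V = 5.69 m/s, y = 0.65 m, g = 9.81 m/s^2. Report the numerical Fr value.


The Froude number is defined as Fr = V / sqrt(g*y).
g*y = 9.81 * 0.65 = 6.3765.
sqrt(g*y) = sqrt(6.3765) = 2.5252.
Fr = 5.69 / 2.5252 = 2.2533.
Since Fr > 1, the flow is supercritical.

2.2533


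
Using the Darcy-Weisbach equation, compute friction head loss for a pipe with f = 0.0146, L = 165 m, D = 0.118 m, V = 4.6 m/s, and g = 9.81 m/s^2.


Darcy-Weisbach equation: h_f = f * (L/D) * V^2/(2g).
f * L/D = 0.0146 * 165/0.118 = 20.4153.
V^2/(2g) = 4.6^2 / (2*9.81) = 21.16 / 19.62 = 1.0785 m.
h_f = 20.4153 * 1.0785 = 22.018 m.

22.018


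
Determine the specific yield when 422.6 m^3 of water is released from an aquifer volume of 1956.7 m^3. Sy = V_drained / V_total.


Specific yield Sy = Volume drained / Total volume.
Sy = 422.6 / 1956.7
   = 0.216.

0.216


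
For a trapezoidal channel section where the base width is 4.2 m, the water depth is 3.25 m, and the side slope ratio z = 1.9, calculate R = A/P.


For a trapezoidal section with side slope z:
A = (b + z*y)*y = (4.2 + 1.9*3.25)*3.25 = 33.719 m^2.
P = b + 2*y*sqrt(1 + z^2) = 4.2 + 2*3.25*sqrt(1 + 1.9^2) = 18.156 m.
R = A/P = 33.719 / 18.156 = 1.8572 m.

1.8572


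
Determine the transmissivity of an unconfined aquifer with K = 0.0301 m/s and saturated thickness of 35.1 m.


Transmissivity is defined as T = K * h.
T = 0.0301 * 35.1
  = 1.0565 m^2/s.

1.0565


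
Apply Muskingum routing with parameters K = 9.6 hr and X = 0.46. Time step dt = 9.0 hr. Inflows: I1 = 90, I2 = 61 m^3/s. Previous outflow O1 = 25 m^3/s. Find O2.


Muskingum coefficients:
denom = 2*K*(1-X) + dt = 2*9.6*(1-0.46) + 9.0 = 19.368.
C0 = (dt - 2*K*X)/denom = (9.0 - 2*9.6*0.46)/19.368 = 0.0087.
C1 = (dt + 2*K*X)/denom = (9.0 + 2*9.6*0.46)/19.368 = 0.9207.
C2 = (2*K*(1-X) - dt)/denom = 0.0706.
O2 = C0*I2 + C1*I1 + C2*O1
   = 0.0087*61 + 0.9207*90 + 0.0706*25
   = 85.16 m^3/s.

85.16


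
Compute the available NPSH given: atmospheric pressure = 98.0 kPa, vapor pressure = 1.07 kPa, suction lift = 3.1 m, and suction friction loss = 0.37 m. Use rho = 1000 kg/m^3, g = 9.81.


NPSHa = p_atm/(rho*g) - z_s - hf_s - p_vap/(rho*g).
p_atm/(rho*g) = 98.0*1000 / (1000*9.81) = 9.99 m.
p_vap/(rho*g) = 1.07*1000 / (1000*9.81) = 0.109 m.
NPSHa = 9.99 - 3.1 - 0.37 - 0.109
      = 6.41 m.

6.41


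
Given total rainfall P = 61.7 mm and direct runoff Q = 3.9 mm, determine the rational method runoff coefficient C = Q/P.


The runoff coefficient C = runoff depth / rainfall depth.
C = 3.9 / 61.7
  = 0.0632.

0.0632


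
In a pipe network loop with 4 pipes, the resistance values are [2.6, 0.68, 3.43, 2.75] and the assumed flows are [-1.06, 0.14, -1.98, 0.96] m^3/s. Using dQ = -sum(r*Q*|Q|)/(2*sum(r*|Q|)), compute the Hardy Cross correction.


Numerator terms (r*Q*|Q|): 2.6*-1.06*|-1.06| = -2.9214; 0.68*0.14*|0.14| = 0.0133; 3.43*-1.98*|-1.98| = -13.447; 2.75*0.96*|0.96| = 2.5344.
Sum of numerator = -13.8206.
Denominator terms (r*|Q|): 2.6*|-1.06| = 2.756; 0.68*|0.14| = 0.0952; 3.43*|-1.98| = 6.7914; 2.75*|0.96| = 2.64.
2 * sum of denominator = 2 * 12.2826 = 24.5652.
dQ = --13.8206 / 24.5652 = 0.5626 m^3/s.

0.5626


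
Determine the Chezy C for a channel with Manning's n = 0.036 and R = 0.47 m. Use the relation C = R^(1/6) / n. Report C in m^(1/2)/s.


The Chezy coefficient relates to Manning's n through C = R^(1/6) / n.
R^(1/6) = 0.47^(1/6) = 0.881758.
C = 0.881758 / 0.036 = 24.49 m^(1/2)/s.

24.49


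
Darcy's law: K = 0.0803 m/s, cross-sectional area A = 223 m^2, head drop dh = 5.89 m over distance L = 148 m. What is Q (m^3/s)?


Darcy's law: Q = K * A * i, where i = dh/L.
Hydraulic gradient i = 5.89 / 148 = 0.039797.
Q = 0.0803 * 223 * 0.039797
  = 0.7126 m^3/s.

0.7126


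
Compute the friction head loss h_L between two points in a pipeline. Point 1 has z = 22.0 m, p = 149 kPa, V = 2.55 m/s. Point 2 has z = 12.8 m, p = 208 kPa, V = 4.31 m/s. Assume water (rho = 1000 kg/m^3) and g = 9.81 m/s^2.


Total head at each section: H = z + p/(rho*g) + V^2/(2g).
H1 = 22.0 + 149*1000/(1000*9.81) + 2.55^2/(2*9.81)
   = 22.0 + 15.189 + 0.3314
   = 37.52 m.
H2 = 12.8 + 208*1000/(1000*9.81) + 4.31^2/(2*9.81)
   = 12.8 + 21.203 + 0.9468
   = 34.95 m.
h_L = H1 - H2 = 37.52 - 34.95 = 2.57 m.

2.57


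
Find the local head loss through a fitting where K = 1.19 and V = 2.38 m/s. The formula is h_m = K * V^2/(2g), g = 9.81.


Minor loss formula: h_m = K * V^2/(2g).
V^2 = 2.38^2 = 5.6644.
V^2/(2g) = 5.6644 / 19.62 = 0.2887 m.
h_m = 1.19 * 0.2887 = 0.3436 m.

0.3436


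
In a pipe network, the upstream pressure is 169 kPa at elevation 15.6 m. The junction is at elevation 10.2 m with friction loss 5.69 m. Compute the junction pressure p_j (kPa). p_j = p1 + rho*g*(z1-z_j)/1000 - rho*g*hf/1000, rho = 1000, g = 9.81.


Junction pressure: p_j = p1 + rho*g*(z1 - z_j)/1000 - rho*g*hf/1000.
Elevation term = 1000*9.81*(15.6 - 10.2)/1000 = 52.974 kPa.
Friction term = 1000*9.81*5.69/1000 = 55.819 kPa.
p_j = 169 + 52.974 - 55.819 = 166.16 kPa.

166.16


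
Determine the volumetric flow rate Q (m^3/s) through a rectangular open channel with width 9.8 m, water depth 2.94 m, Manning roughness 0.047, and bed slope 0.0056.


For a rectangular channel, the cross-sectional area A = b * y = 9.8 * 2.94 = 28.81 m^2.
The wetted perimeter P = b + 2y = 9.8 + 2*2.94 = 15.68 m.
Hydraulic radius R = A/P = 28.81/15.68 = 1.8375 m.
Velocity V = (1/n)*R^(2/3)*S^(1/2) = (1/0.047)*1.8375^(2/3)*0.0056^(1/2) = 2.3886 m/s.
Discharge Q = A * V = 28.81 * 2.3886 = 68.821 m^3/s.

68.821


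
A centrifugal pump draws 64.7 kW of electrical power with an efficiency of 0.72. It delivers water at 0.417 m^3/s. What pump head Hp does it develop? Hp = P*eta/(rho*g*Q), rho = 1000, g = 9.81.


Pump head formula: Hp = P * eta / (rho * g * Q).
Numerator: P * eta = 64.7 * 1000 * 0.72 = 46584.0 W.
Denominator: rho * g * Q = 1000 * 9.81 * 0.417 = 4090.77.
Hp = 46584.0 / 4090.77 = 11.39 m.

11.39


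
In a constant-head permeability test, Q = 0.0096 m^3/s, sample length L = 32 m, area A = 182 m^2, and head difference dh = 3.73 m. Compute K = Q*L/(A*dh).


From K = Q*L / (A*dh):
Numerator: Q*L = 0.0096 * 32 = 0.3072.
Denominator: A*dh = 182 * 3.73 = 678.86.
K = 0.3072 / 678.86 = 0.000453 m/s.

0.000453


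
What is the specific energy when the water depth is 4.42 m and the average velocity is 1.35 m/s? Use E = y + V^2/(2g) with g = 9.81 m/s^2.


Specific energy E = y + V^2/(2g).
Velocity head = V^2/(2g) = 1.35^2 / (2*9.81) = 1.8225 / 19.62 = 0.0929 m.
E = 4.42 + 0.0929 = 4.5129 m.

4.5129


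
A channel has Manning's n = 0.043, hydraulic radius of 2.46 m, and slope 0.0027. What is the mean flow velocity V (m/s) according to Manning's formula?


Manning's equation gives V = (1/n) * R^(2/3) * S^(1/2).
First, compute R^(2/3) = 2.46^(2/3) = 1.8223.
Next, S^(1/2) = 0.0027^(1/2) = 0.051962.
Then 1/n = 1/0.043 = 23.26.
V = 23.26 * 1.8223 * 0.051962 = 2.2021 m/s.

2.2021


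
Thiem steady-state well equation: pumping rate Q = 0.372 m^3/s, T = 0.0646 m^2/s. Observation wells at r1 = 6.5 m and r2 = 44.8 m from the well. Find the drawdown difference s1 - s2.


Thiem equation: s1 - s2 = Q/(2*pi*T) * ln(r2/r1).
ln(r2/r1) = ln(44.8/6.5) = 1.9304.
Q/(2*pi*T) = 0.372 / (2*pi*0.0646) = 0.372 / 0.4059 = 0.9165.
s1 - s2 = 0.9165 * 1.9304 = 1.7692 m.

1.7692


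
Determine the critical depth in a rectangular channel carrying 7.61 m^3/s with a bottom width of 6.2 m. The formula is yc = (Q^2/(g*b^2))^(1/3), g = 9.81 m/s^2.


Using yc = (Q^2 / (g * b^2))^(1/3):
Q^2 = 7.61^2 = 57.91.
g * b^2 = 9.81 * 6.2^2 = 9.81 * 38.44 = 377.1.
Q^2 / (g*b^2) = 57.91 / 377.1 = 0.1536.
yc = 0.1536^(1/3) = 0.5355 m.

0.5355


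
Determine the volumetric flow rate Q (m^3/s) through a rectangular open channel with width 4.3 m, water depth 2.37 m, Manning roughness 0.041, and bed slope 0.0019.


For a rectangular channel, the cross-sectional area A = b * y = 4.3 * 2.37 = 10.19 m^2.
The wetted perimeter P = b + 2y = 4.3 + 2*2.37 = 9.04 m.
Hydraulic radius R = A/P = 10.19/9.04 = 1.1273 m.
Velocity V = (1/n)*R^(2/3)*S^(1/2) = (1/0.041)*1.1273^(2/3)*0.0019^(1/2) = 1.1516 m/s.
Discharge Q = A * V = 10.19 * 1.1516 = 11.736 m^3/s.

11.736


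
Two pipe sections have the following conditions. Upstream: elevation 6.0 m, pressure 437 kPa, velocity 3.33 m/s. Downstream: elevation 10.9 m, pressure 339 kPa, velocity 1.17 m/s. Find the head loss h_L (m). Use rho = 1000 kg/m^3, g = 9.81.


Total head at each section: H = z + p/(rho*g) + V^2/(2g).
H1 = 6.0 + 437*1000/(1000*9.81) + 3.33^2/(2*9.81)
   = 6.0 + 44.546 + 0.5652
   = 51.112 m.
H2 = 10.9 + 339*1000/(1000*9.81) + 1.17^2/(2*9.81)
   = 10.9 + 34.557 + 0.0698
   = 45.526 m.
h_L = H1 - H2 = 51.112 - 45.526 = 5.585 m.

5.585


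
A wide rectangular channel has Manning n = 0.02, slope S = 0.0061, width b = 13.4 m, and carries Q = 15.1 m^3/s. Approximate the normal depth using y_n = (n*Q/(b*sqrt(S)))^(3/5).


We use the wide-channel approximation y_n = (n*Q/(b*sqrt(S)))^(3/5).
sqrt(S) = sqrt(0.0061) = 0.078102.
Numerator: n*Q = 0.02 * 15.1 = 0.302.
Denominator: b*sqrt(S) = 13.4 * 0.078102 = 1.046567.
arg = 0.2886.
y_n = 0.2886^(3/5) = 0.4744 m.

0.4744


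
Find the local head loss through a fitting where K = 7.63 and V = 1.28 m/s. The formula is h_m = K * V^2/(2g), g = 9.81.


Minor loss formula: h_m = K * V^2/(2g).
V^2 = 1.28^2 = 1.6384.
V^2/(2g) = 1.6384 / 19.62 = 0.0835 m.
h_m = 7.63 * 0.0835 = 0.6372 m.

0.6372


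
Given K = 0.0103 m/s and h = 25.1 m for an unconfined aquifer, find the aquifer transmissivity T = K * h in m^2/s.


Transmissivity is defined as T = K * h.
T = 0.0103 * 25.1
  = 0.2585 m^2/s.

0.2585


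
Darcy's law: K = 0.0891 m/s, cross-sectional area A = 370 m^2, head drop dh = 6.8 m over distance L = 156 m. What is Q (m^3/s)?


Darcy's law: Q = K * A * i, where i = dh/L.
Hydraulic gradient i = 6.8 / 156 = 0.04359.
Q = 0.0891 * 370 * 0.04359
  = 1.437 m^3/s.

1.437


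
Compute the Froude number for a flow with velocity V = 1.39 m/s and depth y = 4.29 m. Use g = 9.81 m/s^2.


The Froude number is defined as Fr = V / sqrt(g*y).
g*y = 9.81 * 4.29 = 42.0849.
sqrt(g*y) = sqrt(42.0849) = 6.4873.
Fr = 1.39 / 6.4873 = 0.2143.

0.2143


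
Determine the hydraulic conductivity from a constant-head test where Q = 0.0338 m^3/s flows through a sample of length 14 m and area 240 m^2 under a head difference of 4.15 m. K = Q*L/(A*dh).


From K = Q*L / (A*dh):
Numerator: Q*L = 0.0338 * 14 = 0.4732.
Denominator: A*dh = 240 * 4.15 = 996.0.
K = 0.4732 / 996.0 = 0.000475 m/s.

0.000475


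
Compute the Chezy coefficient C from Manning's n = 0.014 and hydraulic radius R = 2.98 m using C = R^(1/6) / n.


The Chezy coefficient relates to Manning's n through C = R^(1/6) / n.
R^(1/6) = 2.98^(1/6) = 1.199599.
C = 1.199599 / 0.014 = 85.69 m^(1/2)/s.

85.69


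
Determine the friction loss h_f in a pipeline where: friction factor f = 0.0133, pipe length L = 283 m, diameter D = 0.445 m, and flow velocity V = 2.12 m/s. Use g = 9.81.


Darcy-Weisbach equation: h_f = f * (L/D) * V^2/(2g).
f * L/D = 0.0133 * 283/0.445 = 8.4582.
V^2/(2g) = 2.12^2 / (2*9.81) = 4.4944 / 19.62 = 0.2291 m.
h_f = 8.4582 * 0.2291 = 1.938 m.

1.938


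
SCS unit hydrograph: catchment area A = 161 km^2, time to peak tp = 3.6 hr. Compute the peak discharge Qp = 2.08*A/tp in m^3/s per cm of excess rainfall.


SCS formula: Qp = 2.08 * A / tp.
Qp = 2.08 * 161 / 3.6
   = 334.88 / 3.6
   = 93.02 m^3/s per cm.

93.02


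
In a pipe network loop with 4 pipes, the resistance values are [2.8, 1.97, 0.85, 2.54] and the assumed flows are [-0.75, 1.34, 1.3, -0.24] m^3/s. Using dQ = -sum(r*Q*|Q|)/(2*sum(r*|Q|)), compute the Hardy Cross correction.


Numerator terms (r*Q*|Q|): 2.8*-0.75*|-0.75| = -1.575; 1.97*1.34*|1.34| = 3.5373; 0.85*1.3*|1.3| = 1.4365; 2.54*-0.24*|-0.24| = -0.1463.
Sum of numerator = 3.2525.
Denominator terms (r*|Q|): 2.8*|-0.75| = 2.1; 1.97*|1.34| = 2.6398; 0.85*|1.3| = 1.105; 2.54*|-0.24| = 0.6096.
2 * sum of denominator = 2 * 6.4544 = 12.9088.
dQ = -3.2525 / 12.9088 = -0.252 m^3/s.

-0.252


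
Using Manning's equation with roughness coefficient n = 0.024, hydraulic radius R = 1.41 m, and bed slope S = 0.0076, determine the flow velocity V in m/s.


Manning's equation gives V = (1/n) * R^(2/3) * S^(1/2).
First, compute R^(2/3) = 1.41^(2/3) = 1.2574.
Next, S^(1/2) = 0.0076^(1/2) = 0.087178.
Then 1/n = 1/0.024 = 41.67.
V = 41.67 * 1.2574 * 0.087178 = 4.5675 m/s.

4.5675


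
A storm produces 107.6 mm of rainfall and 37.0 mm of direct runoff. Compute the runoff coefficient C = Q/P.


The runoff coefficient C = runoff depth / rainfall depth.
C = 37.0 / 107.6
  = 0.3439.

0.3439


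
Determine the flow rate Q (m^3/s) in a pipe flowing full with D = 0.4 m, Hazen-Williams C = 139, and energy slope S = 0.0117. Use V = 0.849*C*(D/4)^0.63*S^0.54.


For a full circular pipe, R = D/4 = 0.4/4 = 0.1 m.
V = 0.849 * 139 * 0.1^0.63 * 0.0117^0.54
  = 0.849 * 139 * 0.234423 * 0.090536
  = 2.5046 m/s.
Pipe area A = pi*D^2/4 = pi*0.4^2/4 = 0.1257 m^2.
Q = A * V = 0.1257 * 2.5046 = 0.3147 m^3/s.

0.3147


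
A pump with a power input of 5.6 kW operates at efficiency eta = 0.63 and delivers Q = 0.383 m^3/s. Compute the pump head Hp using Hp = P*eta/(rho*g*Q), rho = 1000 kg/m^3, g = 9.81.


Pump head formula: Hp = P * eta / (rho * g * Q).
Numerator: P * eta = 5.6 * 1000 * 0.63 = 3528.0 W.
Denominator: rho * g * Q = 1000 * 9.81 * 0.383 = 3757.23.
Hp = 3528.0 / 3757.23 = 0.94 m.

0.94


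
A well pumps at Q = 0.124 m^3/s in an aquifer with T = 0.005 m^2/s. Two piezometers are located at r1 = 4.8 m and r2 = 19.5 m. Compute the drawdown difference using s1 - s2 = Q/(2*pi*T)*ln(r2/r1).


Thiem equation: s1 - s2 = Q/(2*pi*T) * ln(r2/r1).
ln(r2/r1) = ln(19.5/4.8) = 1.4018.
Q/(2*pi*T) = 0.124 / (2*pi*0.005) = 0.124 / 0.0314 = 3.947.
s1 - s2 = 3.947 * 1.4018 = 5.533 m.

5.533


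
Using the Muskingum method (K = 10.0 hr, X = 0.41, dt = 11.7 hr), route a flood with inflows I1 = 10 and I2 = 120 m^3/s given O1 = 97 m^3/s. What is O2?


Muskingum coefficients:
denom = 2*K*(1-X) + dt = 2*10.0*(1-0.41) + 11.7 = 23.5.
C0 = (dt - 2*K*X)/denom = (11.7 - 2*10.0*0.41)/23.5 = 0.1489.
C1 = (dt + 2*K*X)/denom = (11.7 + 2*10.0*0.41)/23.5 = 0.8468.
C2 = (2*K*(1-X) - dt)/denom = 0.0043.
O2 = C0*I2 + C1*I1 + C2*O1
   = 0.1489*120 + 0.8468*10 + 0.0043*97
   = 26.75 m^3/s.

26.75


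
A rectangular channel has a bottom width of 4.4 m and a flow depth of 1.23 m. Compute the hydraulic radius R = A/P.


For a rectangular section:
Flow area A = b * y = 4.4 * 1.23 = 5.41 m^2.
Wetted perimeter P = b + 2y = 4.4 + 2*1.23 = 6.86 m.
Hydraulic radius R = A/P = 5.41 / 6.86 = 0.7889 m.

0.7889


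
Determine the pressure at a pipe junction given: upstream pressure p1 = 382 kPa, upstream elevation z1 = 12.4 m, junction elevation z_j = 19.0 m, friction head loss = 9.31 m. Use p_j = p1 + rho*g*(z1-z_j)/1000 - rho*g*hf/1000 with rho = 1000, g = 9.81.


Junction pressure: p_j = p1 + rho*g*(z1 - z_j)/1000 - rho*g*hf/1000.
Elevation term = 1000*9.81*(12.4 - 19.0)/1000 = -64.746 kPa.
Friction term = 1000*9.81*9.31/1000 = 91.331 kPa.
p_j = 382 + -64.746 - 91.331 = 225.92 kPa.

225.92


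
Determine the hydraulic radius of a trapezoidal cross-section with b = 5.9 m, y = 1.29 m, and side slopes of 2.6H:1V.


For a trapezoidal section with side slope z:
A = (b + z*y)*y = (5.9 + 2.6*1.29)*1.29 = 11.938 m^2.
P = b + 2*y*sqrt(1 + z^2) = 5.9 + 2*1.29*sqrt(1 + 2.6^2) = 13.087 m.
R = A/P = 11.938 / 13.087 = 0.9122 m.

0.9122
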